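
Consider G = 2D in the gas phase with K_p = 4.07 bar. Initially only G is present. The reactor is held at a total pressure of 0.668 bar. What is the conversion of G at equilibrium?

X = 0.777

Basis: 1 mol G initially; let X = conversion of G. Extent ξ = X.
Species balance: n_G = 1 − X; n_D = 2X.
n_T = Σnᵢ = 1 + X.
y_i = n_i/n_T, p_i = y_i·P. K_p = p_D^2 / (p_G).
This yields a degree-2 equation in X; solving on (0,1), X = 0.777.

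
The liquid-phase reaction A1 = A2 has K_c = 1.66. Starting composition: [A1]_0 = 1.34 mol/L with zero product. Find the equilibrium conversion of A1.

X = 0.624

Let X = conversion of A1; extent ξ = 1.34·X mol/L.
Concentrations: [A1] = 1.34 − 1.34X; [A2] = 1.34X.
K_c = [A2] / ([A1]).
This equals 1.66 at X = 0.624 (the root in 0 < X < 1).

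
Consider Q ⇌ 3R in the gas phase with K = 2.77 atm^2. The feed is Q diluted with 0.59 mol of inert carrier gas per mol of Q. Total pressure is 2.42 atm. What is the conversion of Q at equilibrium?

Let X = conversion of Q (basis 1 mol Q); extent of reaction ξ = X.
Species balance: n_Q = 1 − X; n_R = 3X; n_I = 0.59 (inert).
n_T = Σnᵢ = 1.59 + 2X.
y_i = n_i/n_T, p_i = y_i·P. K = p_R^3 / (p_Q).
Equating to 2.77 atm^2 and solving on 0 < X < 1: X = 0.392.

X = 0.392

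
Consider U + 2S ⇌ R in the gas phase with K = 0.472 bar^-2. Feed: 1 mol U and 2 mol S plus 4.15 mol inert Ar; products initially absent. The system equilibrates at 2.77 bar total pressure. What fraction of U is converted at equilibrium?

X = 0.176

Take 1 mol U as basis and let X be its fractional conversion, so ξ = X.
Moles: n_U = 1 − X; n_S = 2 − 2X; n_R = X; n_I = 4.15 (inert).
Total moles n_T = 7.15 − 2X.
Mole fractions y_i = n_i/n_T; K = p_R / (p_U p_S^2) with p_i = y_i·P.
This yields a degree-3 equation in X; solving on (0,1), X = 0.176.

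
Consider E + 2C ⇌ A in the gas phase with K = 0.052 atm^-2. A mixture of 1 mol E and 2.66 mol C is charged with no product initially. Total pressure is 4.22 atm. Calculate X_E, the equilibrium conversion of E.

X = 0.296

Basis: 1 mol E initially; let X = conversion of E. Extent ξ = X.
Moles: n_E = 1 − X; n_C = 2.66 − 2X; n_A = X.
Summing: n_T = 3.66 − 2X.
y_i = n_i/n_T, p_i = y_i·P. K = p_A / (p_E p_C^2).
Equating to 0.052 atm^-2 and solving on 0 < X < 1: X = 0.296.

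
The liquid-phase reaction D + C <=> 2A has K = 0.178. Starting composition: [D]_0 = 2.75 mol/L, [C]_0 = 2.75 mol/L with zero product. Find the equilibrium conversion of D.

Let X = conversion of D; extent ξ = 2.75·X mol/L.
Concentrations: [D] = 2.75 − 2.75X; [C] = 2.75 − 2.75X; [A] = 5.5X.
K = [A]^2 / ([D] [C]).
This equals 0.178 at X = 0.174 (the root in 0 < X < 1).

X = 0.174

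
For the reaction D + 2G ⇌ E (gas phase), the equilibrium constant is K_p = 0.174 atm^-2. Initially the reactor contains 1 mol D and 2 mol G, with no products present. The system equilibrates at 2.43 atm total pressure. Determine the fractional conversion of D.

X = 0.266

Take 1 mol D as basis and let X be its fractional conversion, so ξ = X.
Mole table: n_D = 1 − X; n_G = 2 − 2X; n_E = X.
Summing: n_T = 3 − 2X.
y_i = n_i/n_T, p_i = y_i·P. K_p = p_E / (p_D p_G^2).
This yields a degree-3 equation in X; solving on (0,1), X = 0.266.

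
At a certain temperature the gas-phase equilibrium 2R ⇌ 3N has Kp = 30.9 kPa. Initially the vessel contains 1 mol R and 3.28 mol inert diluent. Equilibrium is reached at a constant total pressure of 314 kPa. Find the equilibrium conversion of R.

Basis: 1 mol R initially; let X = conversion of R. Extent ξ = 0.5X.
Moles: n_R = 1 − X; n_N = 1.5X; n_I = 3.28 (inert).
Summing: n_T = 4.28 + 0.5X.
y_i = n_i/n_T, p_i = y_i·P. Kp = p_N^3 / (p_R^2).
Substituting and setting equal to 30.9 kPa gives a polynomial in X; the root in (0,1) is X = 0.372.

X = 0.372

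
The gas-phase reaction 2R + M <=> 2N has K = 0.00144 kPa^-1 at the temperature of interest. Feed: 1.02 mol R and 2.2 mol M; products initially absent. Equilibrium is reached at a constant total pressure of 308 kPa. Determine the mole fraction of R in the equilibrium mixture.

Basis: 1.02 mol R initially; let X = conversion of R. Extent ξ = 0.51X.
At extent ξ: n_R = 1.02 − 1.02X; n_M = 2.2 − 0.51X; n_N = 1.02X.
Total moles n_T = 3.22 − 0.51X.
With p_i = (n_i/n_T)P, K = p_N^2 / (p_R^2 p_M).
This yields a degree-3 equation in X; solving on (0,1), X = 0.352.
Then n_R = 0.661, n_T = 3.04, so y_R = 0.217.

y_R = 0.217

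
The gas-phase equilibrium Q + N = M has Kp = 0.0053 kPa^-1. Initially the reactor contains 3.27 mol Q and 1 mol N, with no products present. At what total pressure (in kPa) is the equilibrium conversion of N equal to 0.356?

Take 1 mol N as basis and let X be its fractional conversion, so ξ = X.
Moles: n_Q = 3.27 − X; n_N = 1 − X; n_M = X.
n_T = Σnᵢ = 4.27 − X.
Kp = p_M / (p_Q p_N) with p_i = (n_i/n_T)·P.
At X = 0.356: the mole-fraction product g(X) = Π y_i^ν_i = 0.7425. Since Kp = g(X)·P^{-1}, P = (g/Kp)^(1/1) = (0.7425/0.0053)^(1/1) = 140 kPa.

P = 140 kPa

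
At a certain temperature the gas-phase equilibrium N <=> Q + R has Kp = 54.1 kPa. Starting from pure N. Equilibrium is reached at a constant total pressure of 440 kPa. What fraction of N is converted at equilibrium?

Let X = conversion of N (basis 1 mol N); extent of reaction ξ = X.
Mole table: n_N = 1 − X; n_Q = X; n_R = X.
Summing: n_T = 1 + X.
y_i = n_i/n_T, p_i = y_i·P. Kp = p_Q p_R / (p_N).
Substituting and setting equal to 54.1 kPa gives a polynomial in X; the root in (0,1) is X = 0.331.

X = 0.331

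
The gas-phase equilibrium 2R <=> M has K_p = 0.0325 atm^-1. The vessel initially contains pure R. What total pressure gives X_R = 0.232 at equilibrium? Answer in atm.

Take 1 mol R as basis and let X be its fractional conversion, so ξ = 0.5X.
At extent ξ: n_R = 1 − X; n_M = 0.5X.
n_T = Σnᵢ = 1 − 0.5X.
K_p = p_M / (p_R^2) with p_i = (n_i/n_T)·P.
At X = 0.232: the mole-fraction product g(X) = Π y_i^ν_i = 0.1739. Since K_p = g(X)·P^{-1}, P = (g/K_p)^(1/1) = (0.1739/0.0325)^(1/1) = 5.35 atm.

P = 5.35 atm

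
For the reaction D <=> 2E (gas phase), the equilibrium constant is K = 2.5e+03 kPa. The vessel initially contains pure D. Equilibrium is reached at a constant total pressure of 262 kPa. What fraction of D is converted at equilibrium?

X = 0.839

Take 1 mol D as basis and let X be its fractional conversion, so ξ = X.
Moles: n_D = 1 − X; n_E = 2X.
Total moles n_T = 1 + X.
y_i = n_i/n_T, p_i = y_i·P. K = p_E^2 / (p_D).
Substituting and setting equal to 2.5e+03 kPa gives a polynomial in X; the root in (0,1) is X = 0.839.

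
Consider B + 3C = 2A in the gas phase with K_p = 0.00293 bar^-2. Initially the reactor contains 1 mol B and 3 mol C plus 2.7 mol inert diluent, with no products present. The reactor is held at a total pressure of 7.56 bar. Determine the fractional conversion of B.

Basis: 1 mol B initially; let X = conversion of B. Extent ξ = X.
Moles: n_B = 1 − X; n_C = 3 − 3X; n_A = 2X; n_I = 2.7 (inert).
Summing: n_T = 6.7 − 2X.
Mole fractions y_i = n_i/n_T; K_p = p_A^2 / (p_B p_C^3) with p_i = y_i·P.
Setting this equal to 0.00293 bar^-2 and taking the physical root (0 < X < 1) gives X = 0.126.

X = 0.126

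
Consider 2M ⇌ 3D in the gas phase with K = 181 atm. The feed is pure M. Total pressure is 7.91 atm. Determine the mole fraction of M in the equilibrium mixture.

Basis: 1 mol M initially; let X = conversion of M. Extent ξ = 0.5X.
Mole table: n_M = 1 − X; n_D = 1.5X.
n_T = Σnᵢ = 1 + 0.5X.
With p_i = (n_i/n_T)P, K = p_D^3 / (p_M^2).
Equating to 181 atm and solving on 0 < X < 1: X = 0.777.
Then n_M = 0.223, n_T = 1.39, so y_M = 0.161.

y_M = 0.161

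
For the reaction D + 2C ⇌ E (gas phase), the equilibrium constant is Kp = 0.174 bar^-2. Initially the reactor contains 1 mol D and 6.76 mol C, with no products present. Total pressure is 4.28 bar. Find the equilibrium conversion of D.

Take 1 mol D as basis and let X be its fractional conversion, so ξ = X.
At extent ξ: n_D = 1 − X; n_C = 6.76 − 2X; n_E = X.
Total moles n_T = 7.76 − 2X.
y_i = n_i/n_T, p_i = y_i·P. Kp = p_E / (p_D p_C^2).
This yields a degree-3 equation in X; solving on (0,1), X = 0.694.

X = 0.694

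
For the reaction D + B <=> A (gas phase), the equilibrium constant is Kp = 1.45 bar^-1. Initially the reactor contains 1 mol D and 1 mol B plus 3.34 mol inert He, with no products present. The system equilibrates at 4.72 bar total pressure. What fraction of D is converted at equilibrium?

X = 0.439

Take 1 mol D as basis and let X be its fractional conversion, so ξ = X.
Mole table: n_D = 1 − X; n_B = 1 − X; n_A = X; n_I = 3.34 (inert).
Total moles n_T = 5.34 − X.
y_i = n_i/n_T, p_i = y_i·P. Kp = p_A / (p_D p_B).
This yields a degree-2 equation in X; solving on (0,1), X = 0.439.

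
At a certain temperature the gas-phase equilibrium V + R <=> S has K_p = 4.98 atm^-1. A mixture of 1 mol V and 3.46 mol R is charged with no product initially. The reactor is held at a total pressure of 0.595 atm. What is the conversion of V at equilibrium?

Basis: 1 mol V initially; let X = conversion of V. Extent ξ = X.
Species balance: n_V = 1 − X; n_R = 3.46 − X; n_S = X.
Summing: n_T = 4.46 − X.
y_i = n_i/n_T, p_i = y_i·P. K_p = p_S / (p_V p_R).
Setting this equal to 4.98 atm^-1 and taking the physical root (0 < X < 1) gives X = 0.685.

X = 0.685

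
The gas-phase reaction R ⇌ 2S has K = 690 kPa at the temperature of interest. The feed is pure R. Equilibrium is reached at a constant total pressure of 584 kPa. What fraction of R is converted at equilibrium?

X = 0.478

Take 1 mol R as basis and let X be its fractional conversion, so ξ = X.
At extent ξ: n_R = 1 − X; n_S = 2X.
n_T = Σnᵢ = 1 + X.
With p_i = (n_i/n_T)P, K = p_S^2 / (p_R).
Setting this equal to 690 kPa and taking the physical root (0 < X < 1) gives X = 0.478.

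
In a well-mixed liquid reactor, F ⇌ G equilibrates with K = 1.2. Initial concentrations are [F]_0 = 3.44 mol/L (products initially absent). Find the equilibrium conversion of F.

Let X = conversion of F; extent ξ = 3.44·X mol/L.
Concentrations: [F] = 3.44 − 3.44X; [G] = 3.44X.
K = [G] / ([F]).
Setting equal to 1.2 and solving for X on (0,1) gives X = 0.545.

X = 0.545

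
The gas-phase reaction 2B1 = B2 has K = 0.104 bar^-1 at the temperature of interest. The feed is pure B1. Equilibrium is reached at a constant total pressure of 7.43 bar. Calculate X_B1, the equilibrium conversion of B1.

Basis: 1 mol B1 initially; let X = conversion of B1. Extent ξ = 0.5X.
Mole table: n_B1 = 1 − X; n_B2 = 0.5X.
n_T = Σnᵢ = 1 − 0.5X.
With p_i = (n_i/n_T)P, K = p_B2 / (p_B1^2).
Setting this equal to 0.104 bar^-1 and taking the physical root (0 < X < 1) gives X = 0.506.

X = 0.506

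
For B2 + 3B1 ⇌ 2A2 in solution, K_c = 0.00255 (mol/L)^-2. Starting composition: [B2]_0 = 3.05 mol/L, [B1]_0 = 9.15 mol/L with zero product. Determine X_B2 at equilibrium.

Let X = conversion of B2; extent ξ = 3.05·X mol/L.
Concentrations: [B2] = 3.05 − 3.05X; [B1] = 9.15 − 9.15X; [A2] = 6.1X.
K_c = [A2]^2 / ([B2] [B1]^3).
Solving K_c = 0.00255 for X ∈ (0,1): X = 0.234.

X = 0.234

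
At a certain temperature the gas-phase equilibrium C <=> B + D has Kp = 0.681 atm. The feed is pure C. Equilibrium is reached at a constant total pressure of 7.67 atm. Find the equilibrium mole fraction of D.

Basis: 1 mol C initially; let X = conversion of C. Extent ξ = X.
At extent ξ: n_C = 1 − X; n_B = X; n_D = X.
Total moles n_T = 1 + X.
With p_i = (n_i/n_T)P, Kp = p_B p_D / (p_C).
Equating to 0.681 atm and solving on 0 < X < 1: X = 0.286.
Then n_D = 0.286, n_T = 1.29, so y_D = 0.222.

y_D = 0.222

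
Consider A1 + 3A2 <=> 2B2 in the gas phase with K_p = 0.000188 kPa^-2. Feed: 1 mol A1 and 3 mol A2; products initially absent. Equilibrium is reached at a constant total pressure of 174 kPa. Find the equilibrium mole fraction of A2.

Take 1 mol A1 as basis and let X be its fractional conversion, so ξ = X.
Moles: n_A1 = 1 − X; n_A2 = 3 − 3X; n_B2 = 2X.
Summing: n_T = 4 − 2X.
Mole fractions y_i = n_i/n_T; K_p = p_B2^2 / (p_A1 p_A2^3) with p_i = y_i·P.
Setting this equal to 0.000188 kPa^-2 and taking the physical root (0 < X < 1) gives X = 0.506.
Then n_A2 = 1.48, n_T = 2.99, so y_A2 = 0.496.

y_A2 = 0.496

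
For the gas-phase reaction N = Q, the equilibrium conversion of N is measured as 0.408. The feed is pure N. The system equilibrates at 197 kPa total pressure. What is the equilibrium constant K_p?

Let X = conversion of N (basis 1 mol N); extent of reaction ξ = X.
Mole table: n_N = 1 − X; n_Q = X.
Since Δν = 0, n_T = 1 throughout.
At X = 0.408: n_N = 0.592, n_Q = 0.408, n_T = 1.
p_i = (n_i/n_T)·P. K_p = p_Q / (p_N) = 0.689.

K_p = 0.689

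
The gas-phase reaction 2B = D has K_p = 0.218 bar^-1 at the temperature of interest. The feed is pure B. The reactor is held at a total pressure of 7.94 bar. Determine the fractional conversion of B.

Take 1 mol B as basis and let X be its fractional conversion, so ξ = 0.5X.
Species balance: n_B = 1 − X; n_D = 0.5X.
Summing: n_T = 1 − 0.5X.
With p_i = (n_i/n_T)P, K_p = p_D / (p_B^2).
This yields a degree-2 equation in X; solving on (0,1), X = 0.645.

X = 0.645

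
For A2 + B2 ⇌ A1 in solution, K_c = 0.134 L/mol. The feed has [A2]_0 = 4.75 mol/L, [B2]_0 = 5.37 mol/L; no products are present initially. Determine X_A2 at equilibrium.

Let X = conversion of A2; extent ξ = 4.75·X mol/L.
Concentrations: [A2] = 4.75 − 4.75X; [B2] = 5.37 − 4.75X; [A1] = 4.75X.
K_c = [A1] / ([A2] [B2]).
Solving K_c = 0.134 for X ∈ (0,1): X = 0.336.

X = 0.336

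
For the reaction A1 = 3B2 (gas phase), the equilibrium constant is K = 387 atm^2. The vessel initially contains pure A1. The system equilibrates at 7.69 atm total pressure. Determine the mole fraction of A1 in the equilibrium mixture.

Basis: 1 mol A1 initially; let X = conversion of A1. Extent ξ = X.
At extent ξ: n_A1 = 1 − X; n_B2 = 3X.
Summing: n_T = 1 + 2X.
With p_i = (n_i/n_T)P, K = p_B2^3 / (p_A1).
This yields a degree-3 equation in X; solving on (0,1), X = 0.733.
Then n_A1 = 0.267, n_T = 2.47, so y_A1 = 0.108.

y_A1 = 0.108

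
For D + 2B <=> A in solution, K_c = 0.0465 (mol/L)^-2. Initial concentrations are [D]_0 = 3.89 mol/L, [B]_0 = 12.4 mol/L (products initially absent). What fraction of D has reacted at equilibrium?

Let X = conversion of D; extent ξ = 3.89·X mol/L.
Concentrations: [D] = 3.89 − 3.89X; [B] = 12.4 − 7.78X; [A] = 3.89X.
K_c = [A] / ([D] [B]^2).
Solving K_c = 0.0465 for X ∈ (0,1): X = 0.695.

X = 0.695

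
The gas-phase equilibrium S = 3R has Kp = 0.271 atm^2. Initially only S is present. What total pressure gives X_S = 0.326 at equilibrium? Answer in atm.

P = 0.73 atm

Let X = conversion of S (basis 1 mol S); extent of reaction ξ = X.
Moles: n_S = 1 − X; n_R = 3X.
n_T = Σnᵢ = 1 + 2X.
Kp = p_R^3 / (p_S) with p_i = (n_i/n_T)·P.
At X = 0.326: the mole-fraction product g(X) = Π y_i^ν_i = 0.5086. Since Kp = g(X)·P^{2}, P = (Kp/g)^(1/2) = (0.271/0.5086)^(1/2) = 0.73 atm.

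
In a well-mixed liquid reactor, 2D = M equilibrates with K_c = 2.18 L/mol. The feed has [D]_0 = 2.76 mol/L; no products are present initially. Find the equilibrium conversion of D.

Let X = conversion of D; extent ξ = 2.76X/2 mol/L.
Concentrations: [D] = 2.76 − 2.76X; [M] = 1.38X.
K_c = [M] / ([D]^2).
Equating to 2.18 L/mol: the physical root is X = 0.750.

X = 0.750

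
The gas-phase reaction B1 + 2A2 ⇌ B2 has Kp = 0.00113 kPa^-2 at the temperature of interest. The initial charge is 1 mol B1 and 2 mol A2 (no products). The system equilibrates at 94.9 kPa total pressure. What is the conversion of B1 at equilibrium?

X = 0.640

Let X = conversion of B1 (basis 1 mol B1); extent of reaction ξ = X.
Moles: n_B1 = 1 − X; n_A2 = 2 − 2X; n_B2 = X.
n_T = Σnᵢ = 3 − 2X.
y_i = n_i/n_T, p_i = y_i·P. Kp = p_B2 / (p_B1 p_A2^2).
Setting this equal to 0.00113 kPa^-2 and taking the physical root (0 < X < 1) gives X = 0.640.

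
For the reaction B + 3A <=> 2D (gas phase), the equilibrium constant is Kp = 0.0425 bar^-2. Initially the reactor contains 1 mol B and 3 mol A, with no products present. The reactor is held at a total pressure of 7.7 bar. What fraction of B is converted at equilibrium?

Basis: 1 mol B initially; let X = conversion of B. Extent ξ = X.
Mole table: n_B = 1 − X; n_A = 3 − 3X; n_D = 2X.
n_T = Σnᵢ = 4 − 2X.
With p_i = (n_i/n_T)P, Kp = p_D^2 / (p_B p_A^3).
Setting this equal to 0.0425 bar^-2 and taking the physical root (0 < X < 1) gives X = 0.429.

X = 0.429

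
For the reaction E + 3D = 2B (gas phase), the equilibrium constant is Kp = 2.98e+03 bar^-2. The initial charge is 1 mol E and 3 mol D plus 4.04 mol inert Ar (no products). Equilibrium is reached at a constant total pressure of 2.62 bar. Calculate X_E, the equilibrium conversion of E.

Take 1 mol E as basis and let X be its fractional conversion, so ξ = X.
Species balance: n_E = 1 − X; n_D = 3 − 3X; n_B = 2X; n_I = 4.04 (inert).
Summing: n_T = 8.04 − 2X.
With p_i = (n_i/n_T)P, Kp = p_B^2 / (p_E p_D^3).
Setting this equal to 2.98e+03 bar^-2 and taking the physical root (0 < X < 1) gives X = 0.878.

X = 0.878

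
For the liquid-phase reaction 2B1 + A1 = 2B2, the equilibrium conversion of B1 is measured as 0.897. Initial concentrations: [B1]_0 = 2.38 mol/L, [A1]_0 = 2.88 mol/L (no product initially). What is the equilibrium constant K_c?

K_c = 41.8 L/mol

Let X = conversion of B1.
Concentrations: [B1] = 2.38 − 2.38X; [A1] = 2.88 − 1.19X; [B2] = 2.38X.
At X = 0.897: [B1] = 0.245, [A1] = 1.81, [B2] = 2.13.
K_c = [B2]^2 / ([B1]^2 [A1]) = 41.8 L/mol.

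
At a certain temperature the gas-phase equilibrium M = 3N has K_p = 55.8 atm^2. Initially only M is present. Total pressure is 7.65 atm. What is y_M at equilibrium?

y_M = 0.324

Take 1 mol M as basis and let X be its fractional conversion, so ξ = X.
Mole table: n_M = 1 − X; n_N = 3X.
n_T = Σnᵢ = 1 + 2X.
Mole fractions y_i = n_i/n_T; K_p = p_N^3 / (p_M) with p_i = y_i·P.
This yields a degree-3 equation in X; solving on (0,1), X = 0.410.
Then n_M = 0.59, n_T = 1.82, so y_M = 0.324.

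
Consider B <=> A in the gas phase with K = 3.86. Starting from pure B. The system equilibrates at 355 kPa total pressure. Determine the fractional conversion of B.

Take 1 mol B as basis and let X be its fractional conversion, so ξ = X.
At extent ξ: n_B = 1 − X; n_A = X.
n_T stays at 1 (no change in mole number).
With p_i = (n_i/n_T)P, K = p_A / (p_B).
Setting this equal to 3.86 and taking the physical root (0 < X < 1) gives X = 0.794.

X = 0.794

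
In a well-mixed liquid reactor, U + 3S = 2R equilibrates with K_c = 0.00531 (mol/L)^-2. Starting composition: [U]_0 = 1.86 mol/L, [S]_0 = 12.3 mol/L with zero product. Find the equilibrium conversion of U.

Let X = conversion of U; extent ξ = 1.86·X mol/L.
Concentrations: [U] = 1.86 − 1.86X; [S] = 12.3 − 5.58X; [R] = 3.72X.
K_c = [R]^2 / ([U] [S]^3).
Equating to 0.00531 (mol/L)^-2: the physical root is X = 0.527.

X = 0.527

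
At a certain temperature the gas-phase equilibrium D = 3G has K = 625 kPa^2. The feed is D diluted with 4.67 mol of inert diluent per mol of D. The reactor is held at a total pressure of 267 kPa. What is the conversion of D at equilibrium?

X = 0.212

Basis: 1 mol D initially; let X = conversion of D. Extent ξ = X.
At extent ξ: n_D = 1 − X; n_G = 3X; n_I = 4.67 (inert).
Summing: n_T = 5.67 + 2X.
y_i = n_i/n_T, p_i = y_i·P. K = p_G^3 / (p_D).
Setting this equal to 625 kPa^2 and taking the physical root (0 < X < 1) gives X = 0.212.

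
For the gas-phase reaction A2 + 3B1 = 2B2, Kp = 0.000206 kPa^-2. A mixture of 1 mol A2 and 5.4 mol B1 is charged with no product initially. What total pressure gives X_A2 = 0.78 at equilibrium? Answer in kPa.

P = 210 kPa

Take 1 mol A2 as basis and let X be its fractional conversion, so ξ = X.
Moles: n_A2 = 1 − X; n_B1 = 5.4 − 3X; n_B2 = 2X.
Summing: n_T = 6.4 − 2X.
Kp = p_B2^2 / (p_A2 p_B1^3) with p_i = (n_i/n_T)·P.
At X = 0.78: the mole-fraction product g(X) = Π y_i^ν_i = 9.044. Since Kp = g(X)·P^{-2}, P = (g/Kp)^(1/2) = (9.044/0.000206)^(1/2) = 210 kPa.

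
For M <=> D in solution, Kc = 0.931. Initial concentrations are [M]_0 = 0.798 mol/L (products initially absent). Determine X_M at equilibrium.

Let X = conversion of M; extent ξ = 0.798·X mol/L.
Concentrations: [M] = 0.798 − 0.798X; [D] = 0.798X.
Kc = [D] / ([M]).
This equals 0.931 at X = 0.482 (the root in 0 < X < 1).

X = 0.482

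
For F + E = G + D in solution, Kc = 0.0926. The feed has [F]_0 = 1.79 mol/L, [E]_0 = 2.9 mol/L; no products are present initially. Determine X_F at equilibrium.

X = 0.294

Let X = conversion of F; extent ξ = 1.79·X mol/L.
Concentrations: [F] = 1.79 − 1.79X; [E] = 2.9 − 1.79X; [G] = 1.79X; [D] = 1.79X.
Kc = [G] [D] / ([F] [E]).
Setting equal to 0.0926 and solving for X on (0,1) gives X = 0.294.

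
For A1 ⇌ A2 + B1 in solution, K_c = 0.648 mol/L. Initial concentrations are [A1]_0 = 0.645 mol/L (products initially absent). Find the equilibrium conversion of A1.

X = 0.619

Let X = conversion of A1; extent ξ = 0.645·X mol/L.
Concentrations: [A1] = 0.645 − 0.645X; [A2] = 0.645X; [B1] = 0.645X.
K_c = [A2] [B1] / ([A1]).
This equals 0.648 at X = 0.619 (the root in 0 < X < 1).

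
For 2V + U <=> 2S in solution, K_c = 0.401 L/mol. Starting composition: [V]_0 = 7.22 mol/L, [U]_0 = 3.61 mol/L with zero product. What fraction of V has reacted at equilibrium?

Let X = conversion of V; extent ξ = 7.22X/2 mol/L.
Concentrations: [V] = 7.22 − 7.22X; [U] = 3.61 − 3.61X; [S] = 7.22X.
K_c = [S]^2 / ([V]^2 [U]).
Equating to 0.401 L/mol: the physical root is X = 0.468.

X = 0.468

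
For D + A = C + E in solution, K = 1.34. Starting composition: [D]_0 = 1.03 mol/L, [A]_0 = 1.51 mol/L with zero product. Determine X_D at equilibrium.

X = 0.636

Let X = conversion of D; extent ξ = 1.03·X mol/L.
Concentrations: [D] = 1.03 − 1.03X; [A] = 1.51 − 1.03X; [C] = 1.03X; [E] = 1.03X.
K = [C] [E] / ([D] [A]).
Equating to 1.34: the physical root is X = 0.636.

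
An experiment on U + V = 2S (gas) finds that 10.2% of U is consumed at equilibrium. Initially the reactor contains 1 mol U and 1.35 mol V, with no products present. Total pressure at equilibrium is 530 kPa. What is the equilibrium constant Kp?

Kp = 0.0371

Take 1 mol U as basis and let X be its fractional conversion, so ξ = X.
Species balance: n_U = 1 − X; n_V = 1.35 − X; n_S = 2X.
n_T stays at 2.35 (no change in mole number).
At X = 0.102: n_U = 0.898, n_V = 1.25, n_S = 0.204, n_T = 2.35.
p_i = (n_i/n_T)·P. Kp = p_S^2 / (p_U p_V) = 0.0371.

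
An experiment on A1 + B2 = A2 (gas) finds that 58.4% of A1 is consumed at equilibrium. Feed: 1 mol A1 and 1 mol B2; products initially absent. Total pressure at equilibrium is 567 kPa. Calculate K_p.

K_p = 0.00843 kPa^-1

Let X = conversion of A1 (basis 1 mol A1); extent of reaction ξ = X.
Species balance: n_A1 = 1 − X; n_B2 = 1 − X; n_A2 = X.
Total moles n_T = 2 − X.
At X = 0.584: n_A1 = 0.416, n_B2 = 0.416, n_A2 = 0.584, n_T = 1.42.
p_i = (n_i/n_T)·P. K_p = p_A2 / (p_A1 p_B2) = 0.00843 kPa^-1.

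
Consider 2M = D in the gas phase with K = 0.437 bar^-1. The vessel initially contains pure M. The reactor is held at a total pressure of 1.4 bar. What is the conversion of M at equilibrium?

X = 0.461

Take 1 mol M as basis and let X be its fractional conversion, so ξ = 0.5X.
Moles: n_M = 1 − X; n_D = 0.5X.
Summing: n_T = 1 − 0.5X.
Mole fractions y_i = n_i/n_T; K = p_D / (p_M^2) with p_i = y_i·P.
Equating to 0.437 bar^-1 and solving on 0 < X < 1: X = 0.461.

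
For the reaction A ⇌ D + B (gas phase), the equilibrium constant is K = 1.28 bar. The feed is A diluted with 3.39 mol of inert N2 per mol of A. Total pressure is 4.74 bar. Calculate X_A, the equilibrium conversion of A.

X = 0.671

Basis: 1 mol A initially; let X = conversion of A. Extent ξ = X.
Species balance: n_A = 1 − X; n_D = X; n_B = X; n_I = 3.39 (inert).
Summing: n_T = 4.39 + X.
y_i = n_i/n_T, p_i = y_i·P. K = p_D p_B / (p_A).
This yields a degree-2 equation in X; solving on (0,1), X = 0.671.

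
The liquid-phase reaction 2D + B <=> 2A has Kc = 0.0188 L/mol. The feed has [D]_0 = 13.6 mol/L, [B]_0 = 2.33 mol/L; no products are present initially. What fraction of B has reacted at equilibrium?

Let X = conversion of B; extent ξ = 2.33·X mol/L.
Concentrations: [D] = 13.6 − 4.66X; [B] = 2.33 − 2.33X; [A] = 4.66X.
Kc = [A]^2 / ([D]^2 [B]).
Setting equal to 0.0188 and solving for X on (0,1) gives X = 0.406.

X = 0.406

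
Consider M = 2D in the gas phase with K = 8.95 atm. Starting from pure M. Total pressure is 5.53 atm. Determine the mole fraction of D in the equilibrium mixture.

y_D = 0.699

Let X = conversion of M (basis 1 mol M); extent of reaction ξ = X.
Mole table: n_M = 1 − X; n_D = 2X.
Summing: n_T = 1 + X.
y_i = n_i/n_T, p_i = y_i·P. K = p_D^2 / (p_M).
This yields a degree-2 equation in X; solving on (0,1), X = 0.537.
Then n_D = 1.07, n_T = 1.54, so y_D = 0.699.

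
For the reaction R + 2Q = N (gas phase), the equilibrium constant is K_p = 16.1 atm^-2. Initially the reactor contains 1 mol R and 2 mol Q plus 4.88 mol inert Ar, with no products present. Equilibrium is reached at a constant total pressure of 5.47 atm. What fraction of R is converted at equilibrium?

X = 0.749

Let X = conversion of R (basis 1 mol R); extent of reaction ξ = X.
At extent ξ: n_R = 1 − X; n_Q = 2 − 2X; n_N = X; n_I = 4.88 (inert).
Summing: n_T = 7.88 − 2X.
y_i = n_i/n_T, p_i = y_i·P. K_p = p_N / (p_R p_Q^2).
Substituting and setting equal to 16.1 atm^-2 gives a polynomial in X; the root in (0,1) is X = 0.749.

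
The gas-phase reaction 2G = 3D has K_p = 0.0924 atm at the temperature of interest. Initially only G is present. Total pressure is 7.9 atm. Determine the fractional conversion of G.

Take 1 mol G as basis and let X be its fractional conversion, so ξ = 0.5X.
Mole table: n_G = 1 − X; n_D = 1.5X.
Total moles n_T = 1 + 0.5X.
With p_i = (n_i/n_T)P, K_p = p_D^3 / (p_G^2).
Setting this equal to 0.0924 atm and taking the physical root (0 < X < 1) gives X = 0.140.

X = 0.140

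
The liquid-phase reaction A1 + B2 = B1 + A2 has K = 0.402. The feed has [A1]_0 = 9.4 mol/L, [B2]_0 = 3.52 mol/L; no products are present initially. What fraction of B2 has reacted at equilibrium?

X = 0.588

Let X = conversion of B2; extent ξ = 3.52·X mol/L.
Concentrations: [A1] = 9.4 − 3.52X; [B2] = 3.52 − 3.52X; [B1] = 3.52X; [A2] = 3.52X.
K = [B1] [A2] / ([A1] [B2]).
Solving K = 0.402 for X ∈ (0,1): X = 0.588.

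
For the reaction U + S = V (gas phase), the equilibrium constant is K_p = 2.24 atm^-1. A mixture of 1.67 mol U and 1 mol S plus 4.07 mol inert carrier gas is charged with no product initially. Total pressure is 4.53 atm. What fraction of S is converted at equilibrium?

X = 0.633

Basis: 1 mol S initially; let X = conversion of S. Extent ξ = X.
At extent ξ: n_U = 1.67 − X; n_S = 1 − X; n_V = X; n_I = 4.07 (inert).
n_T = Σnᵢ = 6.74 − X.
Mole fractions y_i = n_i/n_T; K_p = p_V / (p_U p_S) with p_i = y_i·P.
Equating to 2.24 atm^-1 and solving on 0 < X < 1: X = 0.633.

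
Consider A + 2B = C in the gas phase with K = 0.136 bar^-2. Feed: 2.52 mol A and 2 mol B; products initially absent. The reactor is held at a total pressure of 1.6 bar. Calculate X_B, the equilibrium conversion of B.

X = 0.137

Let X = conversion of B (basis 2 mol B); extent of reaction ξ = X.
Moles: n_A = 2.52 − X; n_B = 2 − 2X; n_C = X.
Summing: n_T = 4.52 − 2X.
With p_i = (n_i/n_T)P, K = p_C / (p_A p_B^2).
This yields a degree-3 equation in X; solving on (0,1), X = 0.137.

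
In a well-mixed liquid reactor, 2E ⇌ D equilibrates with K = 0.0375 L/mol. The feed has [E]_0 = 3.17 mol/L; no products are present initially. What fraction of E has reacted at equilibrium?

X = 0.166

Let X = conversion of E; extent ξ = 3.17X/2 mol/L.
Concentrations: [E] = 3.17 − 3.17X; [D] = 1.58X.
K = [D] / ([E]^2).
Setting equal to 0.0375 and solving for X on (0,1) gives X = 0.166.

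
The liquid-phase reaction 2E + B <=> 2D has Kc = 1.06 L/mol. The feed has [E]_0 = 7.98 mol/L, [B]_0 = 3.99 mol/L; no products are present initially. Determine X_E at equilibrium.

X = 0.573

Let X = conversion of E; extent ξ = 7.98X/2 mol/L.
Concentrations: [E] = 7.98 − 7.98X; [B] = 3.99 − 3.99X; [D] = 7.98X.
Kc = [D]^2 / ([E]^2 [B]).
Solving Kc = 1.06 for X ∈ (0,1): X = 0.573.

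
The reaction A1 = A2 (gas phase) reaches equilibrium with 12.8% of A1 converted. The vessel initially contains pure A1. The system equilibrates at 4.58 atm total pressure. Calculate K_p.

Basis: 1 mol A1 initially; let X = conversion of A1. Extent ξ = X.
Species balance: n_A1 = 1 − X; n_A2 = X.
Total moles n_T = 1 (Δν = 0, constant).
At X = 0.128: n_A1 = 0.872, n_A2 = 0.128, n_T = 1.
p_i = (n_i/n_T)·P. K_p = p_A2 / (p_A1) = 0.147.

K_p = 0.147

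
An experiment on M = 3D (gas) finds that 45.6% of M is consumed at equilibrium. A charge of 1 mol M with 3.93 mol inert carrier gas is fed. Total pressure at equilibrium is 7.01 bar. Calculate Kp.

Kp = 6.78 bar^2

Basis: 1 mol M initially; let X = conversion of M. Extent ξ = X.
Species balance: n_M = 1 − X; n_D = 3X; n_I = 3.93 (inert).
n_T = Σnᵢ = 4.93 + 2X.
At X = 0.456: n_M = 0.544, n_D = 1.37, n_T = 5.84.
p_i = (n_i/n_T)·P. Kp = p_D^3 / (p_M) = 6.78 bar^2.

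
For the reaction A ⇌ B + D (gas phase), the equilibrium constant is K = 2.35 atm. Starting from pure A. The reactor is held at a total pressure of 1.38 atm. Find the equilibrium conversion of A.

Basis: 1 mol A initially; let X = conversion of A. Extent ξ = X.
Species balance: n_A = 1 − X; n_B = X; n_D = X.
Total moles n_T = 1 + X.
With p_i = (n_i/n_T)P, K = p_B p_D / (p_A).
Substituting and setting equal to 2.35 atm gives a polynomial in X; the root in (0,1) is X = 0.794.

X = 0.794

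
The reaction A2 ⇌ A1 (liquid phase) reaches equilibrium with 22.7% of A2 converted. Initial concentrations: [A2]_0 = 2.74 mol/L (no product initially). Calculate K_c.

K_c = 0.294

Let X = conversion of A2.
Concentrations: [A2] = 2.74 − 2.74X; [A1] = 2.74X.
At X = 0.227: [A2] = 2.12, [A1] = 0.622.
K_c = [A1] / ([A2]) = 0.294.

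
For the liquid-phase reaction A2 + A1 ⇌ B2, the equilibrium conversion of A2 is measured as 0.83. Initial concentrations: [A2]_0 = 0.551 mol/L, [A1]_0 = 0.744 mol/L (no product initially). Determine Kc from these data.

Kc = 17 L/mol

Let X = conversion of A2.
Concentrations: [A2] = 0.551 − 0.551X; [A1] = 0.744 − 0.551X; [B2] = 0.551X.
At X = 0.83: [A2] = 0.0937, [A1] = 0.287, [B2] = 0.457.
Kc = [B2] / ([A2] [A1]) = 17 L/mol.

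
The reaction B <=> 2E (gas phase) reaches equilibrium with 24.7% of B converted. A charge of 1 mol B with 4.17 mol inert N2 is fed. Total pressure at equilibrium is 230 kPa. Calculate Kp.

Kp = 13.8 kPa

Basis: 1 mol B initially; let X = conversion of B. Extent ξ = X.
Moles: n_B = 1 − X; n_E = 2X; n_I = 4.17 (inert).
Total moles n_T = 5.17 + X.
At X = 0.247: n_B = 0.753, n_E = 0.494, n_T = 5.42.
p_i = (n_i/n_T)·P. Kp = p_E^2 / (p_B) = 13.8 kPa.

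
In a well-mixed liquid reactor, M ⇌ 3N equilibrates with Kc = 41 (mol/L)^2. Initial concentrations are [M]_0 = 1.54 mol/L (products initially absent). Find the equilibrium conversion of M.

X = 0.623

Let X = conversion of M; extent ξ = 1.54·X mol/L.
Concentrations: [M] = 1.54 − 1.54X; [N] = 4.62X.
Kc = [N]^3 / ([M]).
Setting equal to 41 and solving for X on (0,1) gives X = 0.623.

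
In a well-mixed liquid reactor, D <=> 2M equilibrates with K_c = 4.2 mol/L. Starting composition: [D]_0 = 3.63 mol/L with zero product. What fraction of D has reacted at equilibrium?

Let X = conversion of D; extent ξ = 3.63·X mol/L.
Concentrations: [D] = 3.63 − 3.63X; [M] = 7.26X.
K_c = [M]^2 / ([D]).
Solving K_c = 4.2 for X ∈ (0,1): X = 0.412.

X = 0.412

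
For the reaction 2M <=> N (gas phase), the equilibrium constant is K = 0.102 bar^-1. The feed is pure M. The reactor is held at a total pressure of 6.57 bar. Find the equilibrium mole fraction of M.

y_M = 0.685

Basis: 1 mol M initially; let X = conversion of M. Extent ξ = 0.5X.
Mole table: n_M = 1 − X; n_N = 0.5X.
n_T = Σnᵢ = 1 − 0.5X.
y_i = n_i/n_T, p_i = y_i·P. K = p_N / (p_M^2).
Equating to 0.102 bar^-1 and solving on 0 < X < 1: X = 0.479.
Then n_M = 0.521, n_T = 0.761, so y_M = 0.685.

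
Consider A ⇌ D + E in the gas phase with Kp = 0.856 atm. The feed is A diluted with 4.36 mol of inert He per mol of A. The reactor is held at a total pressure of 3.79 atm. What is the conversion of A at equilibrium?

Take 1 mol A as basis and let X be its fractional conversion, so ξ = X.
Mole table: n_A = 1 − X; n_D = X; n_E = X; n_I = 4.36 (inert).
Summing: n_T = 5.36 + X.
Mole fractions y_i = n_i/n_T; Kp = p_D p_E / (p_A) with p_i = y_i·P.
Setting this equal to 0.856 atm and taking the physical root (0 < X < 1) gives X = 0.670.

X = 0.670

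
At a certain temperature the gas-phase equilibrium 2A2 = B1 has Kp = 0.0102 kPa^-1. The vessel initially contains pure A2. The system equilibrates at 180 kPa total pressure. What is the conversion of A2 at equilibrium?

Basis: 1 mol A2 initially; let X = conversion of A2. Extent ξ = 0.5X.
Moles: n_A2 = 1 − X; n_B1 = 0.5X.
Summing: n_T = 1 − 0.5X.
y_i = n_i/n_T, p_i = y_i·P. Kp = p_B1 / (p_A2^2).
Substituting and setting equal to 0.0102 kPa^-1 gives a polynomial in X; the root in (0,1) is X = 0.654.

X = 0.654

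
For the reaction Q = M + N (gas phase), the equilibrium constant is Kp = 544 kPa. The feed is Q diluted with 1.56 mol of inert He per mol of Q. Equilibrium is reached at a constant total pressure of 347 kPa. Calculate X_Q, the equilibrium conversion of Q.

X = 0.862

Take 1 mol Q as basis and let X be its fractional conversion, so ξ = X.
At extent ξ: n_Q = 1 − X; n_M = X; n_N = X; n_I = 1.56 (inert).
n_T = Σnᵢ = 2.56 + X.
Mole fractions y_i = n_i/n_T; Kp = p_M p_N / (p_Q) with p_i = y_i·P.
This yields a degree-2 equation in X; solving on (0,1), X = 0.862.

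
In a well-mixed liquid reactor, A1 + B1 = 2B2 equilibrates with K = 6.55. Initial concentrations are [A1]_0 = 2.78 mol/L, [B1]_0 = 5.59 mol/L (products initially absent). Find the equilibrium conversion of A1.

Let X = conversion of A1; extent ξ = 2.78·X mol/L.
Concentrations: [A1] = 2.78 − 2.78X; [B1] = 5.59 − 2.78X; [B2] = 5.56X.
K = [B2]^2 / ([A1] [B1]).
Setting equal to 6.55 and solving for X on (0,1) gives X = 0.738.

X = 0.738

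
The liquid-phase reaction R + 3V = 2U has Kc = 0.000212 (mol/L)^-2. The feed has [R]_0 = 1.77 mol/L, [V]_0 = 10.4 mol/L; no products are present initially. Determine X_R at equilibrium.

X = 0.150

Let X = conversion of R; extent ξ = 1.77·X mol/L.
Concentrations: [R] = 1.77 − 1.77X; [V] = 10.4 − 5.31X; [U] = 3.54X.
Kc = [U]^2 / ([R] [V]^3).
Solving Kc = 0.000212 for X ∈ (0,1): X = 0.150.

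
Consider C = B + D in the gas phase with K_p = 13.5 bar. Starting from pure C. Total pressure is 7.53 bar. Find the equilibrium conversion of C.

Let X = conversion of C (basis 1 mol C); extent of reaction ξ = X.
At extent ξ: n_C = 1 − X; n_B = X; n_D = X.
Total moles n_T = 1 + X.
Mole fractions y_i = n_i/n_T; K_p = p_B p_D / (p_C) with p_i = y_i·P.
Substituting and setting equal to 13.5 bar gives a polynomial in X; the root in (0,1) is X = 0.801.

X = 0.801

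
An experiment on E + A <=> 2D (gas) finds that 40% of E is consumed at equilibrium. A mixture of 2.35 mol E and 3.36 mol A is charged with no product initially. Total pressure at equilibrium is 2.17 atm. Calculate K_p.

K_p = 1.04

Let X = conversion of E (basis 2.35 mol E); extent of reaction ξ = 2.35X.
At extent ξ: n_E = 2.35 − 2.35X; n_A = 3.36 − 2.35X; n_D = 4.7X.
n_T stays at 5.71 (no change in mole number).
At X = 0.4: n_E = 1.41, n_A = 2.42, n_D = 1.88, n_T = 5.71.
p_i = (n_i/n_T)·P. K_p = p_D^2 / (p_E p_A) = 1.04.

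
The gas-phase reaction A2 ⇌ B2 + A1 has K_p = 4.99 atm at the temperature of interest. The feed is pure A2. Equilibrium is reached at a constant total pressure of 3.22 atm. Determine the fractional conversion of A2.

Take 1 mol A2 as basis and let X be its fractional conversion, so ξ = X.
Species balance: n_A2 = 1 − X; n_B2 = X; n_A1 = X.
Summing: n_T = 1 + X.
y_i = n_i/n_T, p_i = y_i·P. K_p = p_B2 p_A1 / (p_A2).
This yields a degree-2 equation in X; solving on (0,1), X = 0.780.

X = 0.780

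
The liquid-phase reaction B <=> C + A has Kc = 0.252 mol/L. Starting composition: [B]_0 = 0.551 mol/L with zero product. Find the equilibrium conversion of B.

Let X = conversion of B; extent ξ = 0.551·X mol/L.
Concentrations: [B] = 0.551 − 0.551X; [C] = 0.551X; [A] = 0.551X.
Kc = [C] [A] / ([B]).
Setting equal to 0.252 and solving for X on (0,1) gives X = 0.485.

X = 0.485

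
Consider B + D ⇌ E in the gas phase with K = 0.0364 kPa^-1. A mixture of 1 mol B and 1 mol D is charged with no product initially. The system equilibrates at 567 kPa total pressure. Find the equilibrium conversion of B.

X = 0.785

Basis: 1 mol B initially; let X = conversion of B. Extent ξ = X.
Moles: n_B = 1 − X; n_D = 1 − X; n_E = X.
Total moles n_T = 2 − X.
y_i = n_i/n_T, p_i = y_i·P. K = p_E / (p_B p_D).
Equating to 0.0364 kPa^-1 and solving on 0 < X < 1: X = 0.785.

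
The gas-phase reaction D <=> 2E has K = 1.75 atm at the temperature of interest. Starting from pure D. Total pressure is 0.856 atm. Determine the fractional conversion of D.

Basis: 1 mol D initially; let X = conversion of D. Extent ξ = X.
At extent ξ: n_D = 1 − X; n_E = 2X.
Summing: n_T = 1 + X.
Mole fractions y_i = n_i/n_T; K = p_E^2 / (p_D) with p_i = y_i·P.
Substituting and setting equal to 1.75 atm gives a polynomial in X; the root in (0,1) is X = 0.582.

X = 0.582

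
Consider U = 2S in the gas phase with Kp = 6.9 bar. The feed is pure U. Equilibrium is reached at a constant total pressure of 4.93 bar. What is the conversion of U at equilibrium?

Take 1 mol U as basis and let X be its fractional conversion, so ξ = X.
At extent ξ: n_U = 1 − X; n_S = 2X.
Total moles n_T = 1 + X.
Mole fractions y_i = n_i/n_T; Kp = p_S^2 / (p_U) with p_i = y_i·P.
Equating to 6.9 bar and solving on 0 < X < 1: X = 0.509.

X = 0.509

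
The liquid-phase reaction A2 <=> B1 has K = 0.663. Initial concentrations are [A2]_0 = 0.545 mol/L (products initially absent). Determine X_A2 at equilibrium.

X = 0.399

Let X = conversion of A2; extent ξ = 0.545·X mol/L.
Concentrations: [A2] = 0.545 − 0.545X; [B1] = 0.545X.
K = [B1] / ([A2]).
Setting equal to 0.663 and solving for X on (0,1) gives X = 0.399.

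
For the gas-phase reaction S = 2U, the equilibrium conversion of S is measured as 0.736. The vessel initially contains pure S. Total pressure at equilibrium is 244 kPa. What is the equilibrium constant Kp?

Kp = 1.15e+03 kPa

Take 1 mol S as basis and let X be its fractional conversion, so ξ = X.
Mole table: n_S = 1 − X; n_U = 2X.
Total moles n_T = 1 + X.
At X = 0.736: n_S = 0.264, n_U = 1.47, n_T = 1.74.
p_i = (n_i/n_T)·P. Kp = p_U^2 / (p_S) = 1.15e+03 kPa.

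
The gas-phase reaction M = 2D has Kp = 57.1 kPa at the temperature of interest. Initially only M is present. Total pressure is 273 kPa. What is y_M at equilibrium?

y_M = 0.635

Take 1 mol M as basis and let X be its fractional conversion, so ξ = X.
Species balance: n_M = 1 − X; n_D = 2X.
n_T = Σnᵢ = 1 + X.
With p_i = (n_i/n_T)P, Kp = p_D^2 / (p_M).
Equating to 57.1 kPa and solving on 0 < X < 1: X = 0.223.
Then n_M = 0.777, n_T = 1.22, so y_M = 0.635.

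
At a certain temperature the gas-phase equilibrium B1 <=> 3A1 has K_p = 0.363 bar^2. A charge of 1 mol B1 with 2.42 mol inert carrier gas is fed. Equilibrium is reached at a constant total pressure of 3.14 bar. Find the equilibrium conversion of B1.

Basis: 1 mol B1 initially; let X = conversion of B1. Extent ξ = X.
Species balance: n_B1 = 1 − X; n_A1 = 3X; n_I = 2.42 (inert).
Total moles n_T = 3.42 + 2X.
With p_i = (n_i/n_T)P, K_p = p_A1^3 / (p_B1).
This yields a degree-3 equation in X; solving on (0,1), X = 0.250.

X = 0.250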